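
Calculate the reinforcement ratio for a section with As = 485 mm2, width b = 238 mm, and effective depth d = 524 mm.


rho = As / (b * d)
= 485 / (238 * 524)
= 0.0039

0.0039


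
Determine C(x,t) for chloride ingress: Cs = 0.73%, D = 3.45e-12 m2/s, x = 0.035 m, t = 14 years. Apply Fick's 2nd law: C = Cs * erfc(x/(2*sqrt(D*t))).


t_seconds = 14 * 365.25 * 24 * 3600 = 441806400.0 s
arg = 0.035 / (2 * sqrt(3.45e-12 * 441806400.0))
= 0.4482
erfc(0.4482) = 0.5261
C = 0.73 * 0.5261 = 0.3841%

0.3841


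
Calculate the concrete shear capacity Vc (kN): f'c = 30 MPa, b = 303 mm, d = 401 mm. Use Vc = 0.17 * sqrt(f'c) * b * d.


Vc = 0.17 * sqrt(30) * 303 * 401 / 1000
= 113.13 kN

113.13


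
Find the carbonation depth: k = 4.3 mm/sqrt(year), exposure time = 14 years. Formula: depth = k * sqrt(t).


depth = k * sqrt(t)
= 4.3 * sqrt(14)
= 16.09 mm

16.09


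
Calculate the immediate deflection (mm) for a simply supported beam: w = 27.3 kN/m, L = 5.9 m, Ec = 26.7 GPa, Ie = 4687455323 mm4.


Convert: L = 5.9 m = 5900 mm, Ec = 26.7 GPa = 26700 MPa
delta = 5 * 27.3 * 5900^4 / (384 * 26700 * 4687455323)
= 3.44 mm

3.44


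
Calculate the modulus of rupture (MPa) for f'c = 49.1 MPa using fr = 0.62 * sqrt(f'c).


fr = 0.62 * sqrt(49.1)
= 4.344 MPa

4.344


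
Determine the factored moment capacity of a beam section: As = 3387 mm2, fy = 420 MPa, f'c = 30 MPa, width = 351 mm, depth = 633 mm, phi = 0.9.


a = As * fy / (0.85 * f'c * b)
= 3387 * 420 / (0.85 * 30 * 351)
= 158.9341 mm
Mn = As * fy * (d - a/2) / 10^6
= 787.4227 kN-m
phi*Mn = 0.9 * 787.4227 = 708.68 kN-m

708.68


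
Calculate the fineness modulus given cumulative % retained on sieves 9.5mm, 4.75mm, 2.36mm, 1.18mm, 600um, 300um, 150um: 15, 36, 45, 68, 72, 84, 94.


FM = sum(cumulative % retained) / 100
= 414 / 100
= 4.14

4.14


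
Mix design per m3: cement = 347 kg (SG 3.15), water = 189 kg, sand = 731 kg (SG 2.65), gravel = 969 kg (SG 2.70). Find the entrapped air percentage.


Vol cement = 347 / (3.15 * 1000) = 0.110159 m3
Vol water = 189 / 1000 = 0.189 m3
Vol sand = 731 / (2.65 * 1000) = 0.275849 m3
Vol gravel = 969 / (2.70 * 1000) = 0.358889 m3
Total solid + water volume = 0.933897 m3
Air = (1 - 0.933897) * 100 = 6.61%

6.61


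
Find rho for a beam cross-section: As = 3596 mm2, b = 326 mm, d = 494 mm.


rho = As / (b * d)
= 3596 / (326 * 494)
= 0.0223

0.0223


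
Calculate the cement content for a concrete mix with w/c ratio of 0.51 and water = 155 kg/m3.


Cement = water / (w/c)
= 155 / 0.51
= 303.9 kg/m3

303.9


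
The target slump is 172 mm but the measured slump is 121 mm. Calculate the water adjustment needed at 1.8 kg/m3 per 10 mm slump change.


Difference = 172 - 121 = 51 mm
Water adjustment = 51 * 1.8 / 10 = 9.2 kg/m3

9.2


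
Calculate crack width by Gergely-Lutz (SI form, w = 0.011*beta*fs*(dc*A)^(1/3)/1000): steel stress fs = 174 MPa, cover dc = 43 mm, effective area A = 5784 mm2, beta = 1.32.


w = 0.011 * beta * fs * (dc * A)^(1/3) / 1000
= 0.011 * 1.32 * 174 * (43 * 5784)^(1/3) / 1000
= 0.159 mm

0.159


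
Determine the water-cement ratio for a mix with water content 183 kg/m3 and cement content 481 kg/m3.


w/c = water / cement
w/c = 183 / 481 = 0.38

0.38


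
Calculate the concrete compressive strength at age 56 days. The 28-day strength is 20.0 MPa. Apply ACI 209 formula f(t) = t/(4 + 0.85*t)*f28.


f(56) = 56 / (4 + 0.85 * 56) * 20.0
= 56 / 51.6 * 20.0
= 21.71 MPa

21.71


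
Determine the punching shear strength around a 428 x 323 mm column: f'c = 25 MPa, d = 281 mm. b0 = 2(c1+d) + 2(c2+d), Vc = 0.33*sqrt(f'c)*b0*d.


b0 = 2*(428 + 281) + 2*(323 + 281) = 2626 mm
Vc = 0.33 * sqrt(25) * 2626 * 281 / 1000
= 1217.54 kN

1217.54


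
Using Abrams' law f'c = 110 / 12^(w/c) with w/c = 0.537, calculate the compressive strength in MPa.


f'c = 110 / 12^0.537
= 110 / 3.798
= 28.96 MPa

28.96


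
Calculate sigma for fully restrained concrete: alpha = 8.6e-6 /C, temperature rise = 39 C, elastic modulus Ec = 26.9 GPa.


sigma = alpha * dT * Ec
= 8.6e-6 * 39 * 26.9 * 1000
= 9.022 MPa

9.022


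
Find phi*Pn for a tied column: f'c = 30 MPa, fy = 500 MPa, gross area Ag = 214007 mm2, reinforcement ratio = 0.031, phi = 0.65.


Ast = rho * Ag = 0.031 * 214007 = 6634.217 mm2
phi*Pn = 0.65 * 0.80 * (0.85 * 30 * (214007 - 6634.217) + 500 * 6634.217) / 1000
= 4474.66 kN

4474.66


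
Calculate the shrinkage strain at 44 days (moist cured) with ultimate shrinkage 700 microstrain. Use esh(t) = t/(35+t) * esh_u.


esh(44) = 44 / (35 + 44) * 700
= 44 / 79 * 700
= 389.9 microstrain

389.9


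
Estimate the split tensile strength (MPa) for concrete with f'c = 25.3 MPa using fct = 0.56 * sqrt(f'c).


fct = 0.56 * sqrt(25.3)
= 0.56 * 5.03
= 2.817 MPa

2.817


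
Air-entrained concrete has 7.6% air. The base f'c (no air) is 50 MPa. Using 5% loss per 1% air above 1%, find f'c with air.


Strength loss = (7.6 - 1) * 5 = 33.0%
f'c = 50 * (1 - 33.0/100)
= 33.5 MPa

33.5


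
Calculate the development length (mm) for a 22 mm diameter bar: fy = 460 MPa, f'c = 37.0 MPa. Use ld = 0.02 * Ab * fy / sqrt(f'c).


Ab = pi * 22^2 / 4 = 380.133 mm2
ld = 0.02 * 380.133 * 460 / sqrt(37.0)
= 574.9 mm

574.9


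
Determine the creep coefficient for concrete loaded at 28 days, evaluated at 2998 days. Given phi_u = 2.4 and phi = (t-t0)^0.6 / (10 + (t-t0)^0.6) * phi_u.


dt = 2998 - 28 = 2970
phi = 2970^0.6 / (10 + 2970^0.6) * 2.4
= 2.217

2.217


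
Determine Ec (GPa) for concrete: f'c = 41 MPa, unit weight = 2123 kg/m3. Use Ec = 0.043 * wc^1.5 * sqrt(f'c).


Ec = 0.043 * 2123^1.5 * sqrt(41) / 1000
= 26.93 GPa

26.93


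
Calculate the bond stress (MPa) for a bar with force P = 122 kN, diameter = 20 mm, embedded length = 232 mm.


u = P / (pi * db * ld)
= 122 * 1000 / (pi * 20 * 232)
= 8.369 MPa

8.369


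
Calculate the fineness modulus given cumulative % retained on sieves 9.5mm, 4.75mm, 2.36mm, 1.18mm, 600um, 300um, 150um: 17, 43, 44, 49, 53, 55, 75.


FM = sum(cumulative % retained) / 100
= 336 / 100
= 3.36

3.36


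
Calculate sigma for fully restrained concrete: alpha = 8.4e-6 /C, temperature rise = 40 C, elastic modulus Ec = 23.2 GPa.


sigma = alpha * dT * Ec
= 8.4e-6 * 40 * 23.2 * 1000
= 7.795 MPa

7.795


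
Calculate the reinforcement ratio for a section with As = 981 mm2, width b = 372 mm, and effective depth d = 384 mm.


rho = As / (b * d)
= 981 / (372 * 384)
= 0.0069

0.0069


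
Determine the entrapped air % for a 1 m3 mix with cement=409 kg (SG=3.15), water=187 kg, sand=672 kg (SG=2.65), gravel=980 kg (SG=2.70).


Vol cement = 409 / (3.15 * 1000) = 0.129841 m3
Vol water = 187 / 1000 = 0.187 m3
Vol sand = 672 / (2.65 * 1000) = 0.253585 m3
Vol gravel = 980 / (2.70 * 1000) = 0.362963 m3
Total solid + water volume = 0.933389 m3
Air = (1 - 0.933389) * 100 = 6.66%

6.66


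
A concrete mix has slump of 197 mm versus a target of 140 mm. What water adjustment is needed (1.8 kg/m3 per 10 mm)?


Difference = 140 - 197 = -57 mm
Water adjustment = -57 * 1.8 / 10 = -10.3 kg/m3

-10.3


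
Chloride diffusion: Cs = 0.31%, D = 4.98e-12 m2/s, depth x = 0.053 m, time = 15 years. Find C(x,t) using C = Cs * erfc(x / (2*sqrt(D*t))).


t_seconds = 15 * 365.25 * 24 * 3600 = 473364000.0 s
arg = 0.053 / (2 * sqrt(4.98e-12 * 473364000.0))
= 0.5458
erfc(0.5458) = 0.4402
C = 0.31 * 0.4402 = 0.1365%

0.1365


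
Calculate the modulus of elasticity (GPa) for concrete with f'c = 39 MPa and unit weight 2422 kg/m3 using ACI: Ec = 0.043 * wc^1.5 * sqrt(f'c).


Ec = 0.043 * 2422^1.5 * sqrt(39) / 1000
= 32.01 GPa

32.01


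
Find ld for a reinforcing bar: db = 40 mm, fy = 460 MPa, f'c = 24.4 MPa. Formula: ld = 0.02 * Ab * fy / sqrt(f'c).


Ab = pi * 40^2 / 4 = 1256.637 mm2
ld = 0.02 * 1256.637 * 460 / sqrt(24.4)
= 2340.5 mm

2340.5


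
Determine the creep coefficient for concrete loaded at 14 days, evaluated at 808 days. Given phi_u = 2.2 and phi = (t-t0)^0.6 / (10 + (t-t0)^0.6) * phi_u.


dt = 808 - 14 = 794
phi = 794^0.6 / (10 + 794^0.6) * 2.2
= 1.861

1.861


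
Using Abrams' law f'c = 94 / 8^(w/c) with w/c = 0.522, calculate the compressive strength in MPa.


f'c = 94 / 8^0.522
= 94 / 2.961
= 31.75 MPa

31.75


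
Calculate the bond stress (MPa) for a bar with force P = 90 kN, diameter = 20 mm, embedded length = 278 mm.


u = P / (pi * db * ld)
= 90 * 1000 / (pi * 20 * 278)
= 5.152 MPa

5.152


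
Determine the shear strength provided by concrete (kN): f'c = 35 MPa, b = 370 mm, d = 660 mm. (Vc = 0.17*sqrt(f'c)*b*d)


Vc = 0.17 * sqrt(35) * 370 * 660 / 1000
= 245.6 kN

245.6


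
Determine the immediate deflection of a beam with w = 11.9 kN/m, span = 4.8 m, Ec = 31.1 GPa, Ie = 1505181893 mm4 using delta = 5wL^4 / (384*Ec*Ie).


Convert: L = 4.8 m = 4800 mm, Ec = 31.1 GPa = 31100 MPa
delta = 5 * 11.9 * 4800^4 / (384 * 31100 * 1505181893)
= 1.76 mm

1.76


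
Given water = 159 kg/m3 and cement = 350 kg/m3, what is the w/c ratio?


w/c = water / cement
w/c = 159 / 350 = 0.454

0.454


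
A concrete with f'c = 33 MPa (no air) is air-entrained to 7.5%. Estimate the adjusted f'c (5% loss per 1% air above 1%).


Strength loss = (7.5 - 1) * 5 = 32.5%
f'c = 33 * (1 - 32.5/100)
= 22.28 MPa

22.28


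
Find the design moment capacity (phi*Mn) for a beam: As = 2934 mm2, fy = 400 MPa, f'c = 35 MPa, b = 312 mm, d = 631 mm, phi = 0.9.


a = As * fy / (0.85 * f'c * b)
= 2934 * 400 / (0.85 * 35 * 312)
= 126.4383 mm
Mn = As * fy * (d - a/2) / 10^6
= 666.3476 kN-m
phi*Mn = 0.9 * 666.3476 = 599.71 kN-m

599.71


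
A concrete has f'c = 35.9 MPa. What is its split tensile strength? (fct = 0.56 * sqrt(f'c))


fct = 0.56 * sqrt(35.9)
= 0.56 * 5.992
= 3.355 MPa

3.355


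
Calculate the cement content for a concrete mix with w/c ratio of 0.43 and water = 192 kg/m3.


Cement = water / (w/c)
= 192 / 0.43
= 446.5 kg/m3

446.5


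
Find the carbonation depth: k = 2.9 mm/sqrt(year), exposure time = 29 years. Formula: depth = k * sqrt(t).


depth = k * sqrt(t)
= 2.9 * sqrt(29)
= 15.62 mm

15.62


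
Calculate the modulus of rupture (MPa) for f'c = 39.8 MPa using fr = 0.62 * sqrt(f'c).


fr = 0.62 * sqrt(39.8)
= 3.911 MPa

3.911


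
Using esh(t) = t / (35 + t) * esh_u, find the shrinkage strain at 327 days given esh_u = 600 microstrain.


esh(327) = 327 / (35 + 327) * 600
= 327 / 362 * 600
= 542.0 microstrain

542.0


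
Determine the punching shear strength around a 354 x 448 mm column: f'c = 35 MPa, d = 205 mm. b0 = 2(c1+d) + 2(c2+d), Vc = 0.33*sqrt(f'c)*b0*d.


b0 = 2*(354 + 205) + 2*(448 + 205) = 2424 mm
Vc = 0.33 * sqrt(35) * 2424 * 205 / 1000
= 970.14 kN

970.14


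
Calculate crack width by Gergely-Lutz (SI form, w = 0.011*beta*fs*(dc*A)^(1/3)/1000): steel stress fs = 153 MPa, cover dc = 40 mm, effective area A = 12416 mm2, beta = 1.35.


w = 0.011 * beta * fs * (dc * A)^(1/3) / 1000
= 0.011 * 1.35 * 153 * (40 * 12416)^(1/3) / 1000
= 0.18 mm

0.18


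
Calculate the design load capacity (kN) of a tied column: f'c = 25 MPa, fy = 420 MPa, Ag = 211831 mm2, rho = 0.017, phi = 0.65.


Ast = rho * Ag = 0.017 * 211831 = 3601.127 mm2
phi*Pn = 0.65 * 0.80 * (0.85 * 25 * (211831 - 3601.127) + 420 * 3601.127) / 1000
= 3087.43 kN

3087.43


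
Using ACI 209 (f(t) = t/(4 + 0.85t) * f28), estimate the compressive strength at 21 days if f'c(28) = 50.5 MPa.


f(21) = 21 / (4 + 0.85 * 21) * 50.5
= 21 / 21.85 * 50.5
= 48.54 MPa

48.54


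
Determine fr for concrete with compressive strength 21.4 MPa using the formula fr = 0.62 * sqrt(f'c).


fr = 0.62 * sqrt(21.4)
= 2.868 MPa

2.868


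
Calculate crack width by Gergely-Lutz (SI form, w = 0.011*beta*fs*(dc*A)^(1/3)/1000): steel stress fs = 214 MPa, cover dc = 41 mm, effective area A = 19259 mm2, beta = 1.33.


w = 0.011 * beta * fs * (dc * A)^(1/3) / 1000
= 0.011 * 1.33 * 214 * (41 * 19259)^(1/3) / 1000
= 0.289 mm

0.289


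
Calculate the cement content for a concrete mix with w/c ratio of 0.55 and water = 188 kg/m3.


Cement = water / (w/c)
= 188 / 0.55
= 341.8 kg/m3

341.8


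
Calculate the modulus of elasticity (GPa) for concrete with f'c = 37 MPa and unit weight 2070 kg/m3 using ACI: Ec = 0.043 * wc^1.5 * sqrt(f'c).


Ec = 0.043 * 2070^1.5 * sqrt(37) / 1000
= 24.63 GPa

24.63


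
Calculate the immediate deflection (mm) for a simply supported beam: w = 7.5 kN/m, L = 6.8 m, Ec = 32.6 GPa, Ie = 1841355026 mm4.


Convert: L = 6.8 m = 6800 mm, Ec = 32.6 GPa = 32600 MPa
delta = 5 * 7.5 * 6800^4 / (384 * 32600 * 1841355026)
= 3.48 mm

3.48


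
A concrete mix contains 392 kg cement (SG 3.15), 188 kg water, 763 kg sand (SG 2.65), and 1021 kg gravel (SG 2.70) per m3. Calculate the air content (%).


Vol cement = 392 / (3.15 * 1000) = 0.124444 m3
Vol water = 188 / 1000 = 0.188 m3
Vol sand = 763 / (2.65 * 1000) = 0.287925 m3
Vol gravel = 1021 / (2.70 * 1000) = 0.378148 m3
Total solid + water volume = 0.978517 m3
Air = (1 - 0.978517) * 100 = 2.15%

2.15


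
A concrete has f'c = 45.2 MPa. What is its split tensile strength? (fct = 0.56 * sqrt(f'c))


fct = 0.56 * sqrt(45.2)
= 0.56 * 6.723
= 3.765 MPa

3.765


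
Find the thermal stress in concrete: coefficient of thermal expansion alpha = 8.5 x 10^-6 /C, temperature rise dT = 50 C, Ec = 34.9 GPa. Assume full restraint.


sigma = alpha * dT * Ec
= 8.5e-6 * 50 * 34.9 * 1000
= 14.832 MPa

14.832


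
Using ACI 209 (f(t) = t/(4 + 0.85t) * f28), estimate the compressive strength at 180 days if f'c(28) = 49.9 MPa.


f(180) = 180 / (4 + 0.85 * 180) * 49.9
= 180 / 157.0 * 49.9
= 57.21 MPa

57.21


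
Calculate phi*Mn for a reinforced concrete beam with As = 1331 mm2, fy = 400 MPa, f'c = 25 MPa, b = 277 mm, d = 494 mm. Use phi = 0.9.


a = As * fy / (0.85 * f'c * b)
= 1331 * 400 / (0.85 * 25 * 277)
= 90.4481 mm
Mn = As * fy * (d - a/2) / 10^6
= 238.9283 kN-m
phi*Mn = 0.9 * 238.9283 = 215.04 kN-m

215.04


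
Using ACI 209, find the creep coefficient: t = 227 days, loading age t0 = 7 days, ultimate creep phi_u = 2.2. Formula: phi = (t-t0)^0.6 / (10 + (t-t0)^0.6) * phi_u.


dt = 227 - 7 = 220
phi = 220^0.6 / (10 + 220^0.6) * 2.2
= 1.579

1.579


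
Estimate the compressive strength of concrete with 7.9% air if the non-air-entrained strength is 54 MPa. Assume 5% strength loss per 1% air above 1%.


Strength loss = (7.9 - 1) * 5 = 34.5%
f'c = 54 * (1 - 34.5/100)
= 35.37 MPa

35.37


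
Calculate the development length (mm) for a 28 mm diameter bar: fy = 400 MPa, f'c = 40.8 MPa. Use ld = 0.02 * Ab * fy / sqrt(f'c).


Ab = pi * 28^2 / 4 = 615.752 mm2
ld = 0.02 * 615.752 * 400 / sqrt(40.8)
= 771.2 mm

771.2


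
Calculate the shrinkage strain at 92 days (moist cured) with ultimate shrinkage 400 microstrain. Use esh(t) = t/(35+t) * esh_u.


esh(92) = 92 / (35 + 92) * 400
= 92 / 127 * 400
= 289.8 microstrain

289.8


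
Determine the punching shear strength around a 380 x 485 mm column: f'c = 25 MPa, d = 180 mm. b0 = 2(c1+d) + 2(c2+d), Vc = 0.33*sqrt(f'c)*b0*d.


b0 = 2*(380 + 180) + 2*(485 + 180) = 2450 mm
Vc = 0.33 * sqrt(25) * 2450 * 180 / 1000
= 727.65 kN

727.65


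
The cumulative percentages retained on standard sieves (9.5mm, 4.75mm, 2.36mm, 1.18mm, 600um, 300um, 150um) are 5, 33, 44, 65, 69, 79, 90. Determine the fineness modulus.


FM = sum(cumulative % retained) / 100
= 385 / 100
= 3.85

3.85


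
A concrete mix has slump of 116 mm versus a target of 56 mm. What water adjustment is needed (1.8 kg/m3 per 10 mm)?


Difference = 56 - 116 = -60 mm
Water adjustment = -60 * 1.8 / 10 = -10.8 kg/m3

-10.8


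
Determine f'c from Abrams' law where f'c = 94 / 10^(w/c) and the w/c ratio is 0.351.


f'c = 94 / 10^0.351
= 94 / 2.244
= 41.89 MPa

41.89


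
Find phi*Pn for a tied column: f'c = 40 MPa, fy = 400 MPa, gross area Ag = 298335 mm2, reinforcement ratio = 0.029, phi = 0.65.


Ast = rho * Ag = 0.029 * 298335 = 8651.715 mm2
phi*Pn = 0.65 * 0.80 * (0.85 * 40 * (298335 - 8651.715) + 400 * 8651.715) / 1000
= 6921.16 kN

6921.16


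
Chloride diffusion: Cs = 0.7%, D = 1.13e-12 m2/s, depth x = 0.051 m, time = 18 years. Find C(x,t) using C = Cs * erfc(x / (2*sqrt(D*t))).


t_seconds = 18 * 365.25 * 24 * 3600 = 568036800.0 s
arg = 0.051 / (2 * sqrt(1.13e-12 * 568036800.0))
= 1.0065
erfc(1.0065) = 0.1546
C = 0.7 * 0.1546 = 0.1082%

0.1082


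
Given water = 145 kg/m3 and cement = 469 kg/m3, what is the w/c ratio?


w/c = water / cement
w/c = 145 / 469 = 0.309

0.309


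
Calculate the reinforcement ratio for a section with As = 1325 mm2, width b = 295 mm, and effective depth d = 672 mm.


rho = As / (b * d)
= 1325 / (295 * 672)
= 0.0067

0.0067


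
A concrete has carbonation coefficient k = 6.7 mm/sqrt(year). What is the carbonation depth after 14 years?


depth = k * sqrt(t)
= 6.7 * sqrt(14)
= 25.07 mm

25.07


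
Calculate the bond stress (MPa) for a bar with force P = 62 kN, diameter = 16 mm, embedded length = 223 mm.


u = P / (pi * db * ld)
= 62 * 1000 / (pi * 16 * 223)
= 5.531 MPa

5.531


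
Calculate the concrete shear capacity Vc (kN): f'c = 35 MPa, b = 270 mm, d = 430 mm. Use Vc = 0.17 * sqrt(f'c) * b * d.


Vc = 0.17 * sqrt(35) * 270 * 430 / 1000
= 116.77 kN

116.77


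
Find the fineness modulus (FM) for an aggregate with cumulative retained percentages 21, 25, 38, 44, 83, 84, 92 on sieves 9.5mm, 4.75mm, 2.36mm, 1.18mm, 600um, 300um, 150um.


FM = sum(cumulative % retained) / 100
= 387 / 100
= 3.87

3.87


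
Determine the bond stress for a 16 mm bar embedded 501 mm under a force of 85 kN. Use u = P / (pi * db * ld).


u = P / (pi * db * ld)
= 85 * 1000 / (pi * 16 * 501)
= 3.375 MPa

3.375


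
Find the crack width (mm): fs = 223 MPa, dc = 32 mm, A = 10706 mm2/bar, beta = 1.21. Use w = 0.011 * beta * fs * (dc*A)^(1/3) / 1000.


w = 0.011 * beta * fs * (dc * A)^(1/3) / 1000
= 0.011 * 1.21 * 223 * (32 * 10706)^(1/3) / 1000
= 0.208 mm

0.208


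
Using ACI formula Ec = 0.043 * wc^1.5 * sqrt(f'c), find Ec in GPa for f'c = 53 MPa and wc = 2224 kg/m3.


Ec = 0.043 * 2224^1.5 * sqrt(53) / 1000
= 32.83 GPa

32.83


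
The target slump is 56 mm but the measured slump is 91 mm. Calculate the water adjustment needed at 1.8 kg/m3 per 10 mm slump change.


Difference = 56 - 91 = -35 mm
Water adjustment = -35 * 1.8 / 10 = -6.3 kg/m3

-6.3


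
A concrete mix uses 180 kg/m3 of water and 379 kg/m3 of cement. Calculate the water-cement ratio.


w/c = water / cement
w/c = 180 / 379 = 0.475

0.475


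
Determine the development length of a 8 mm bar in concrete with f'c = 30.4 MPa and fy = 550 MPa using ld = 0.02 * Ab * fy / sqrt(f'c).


Ab = pi * 8^2 / 4 = 50.265 mm2
ld = 0.02 * 50.265 * 550 / sqrt(30.4)
= 100.3 mm

100.3


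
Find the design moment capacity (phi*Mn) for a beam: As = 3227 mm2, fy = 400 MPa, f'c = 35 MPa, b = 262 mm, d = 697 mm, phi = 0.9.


a = As * fy / (0.85 * f'c * b)
= 3227 * 400 / (0.85 * 35 * 262)
= 165.604 mm
Mn = As * fy * (d - a/2) / 10^6
= 792.8068 kN-m
phi*Mn = 0.9 * 792.8068 = 713.53 kN-m

713.53


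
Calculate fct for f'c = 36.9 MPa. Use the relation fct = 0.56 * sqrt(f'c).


fct = 0.56 * sqrt(36.9)
= 0.56 * 6.075
= 3.402 MPa

3.402


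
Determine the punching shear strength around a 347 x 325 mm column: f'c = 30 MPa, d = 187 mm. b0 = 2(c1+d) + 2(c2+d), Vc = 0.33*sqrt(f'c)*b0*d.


b0 = 2*(347 + 187) + 2*(325 + 187) = 2092 mm
Vc = 0.33 * sqrt(30) * 2092 * 187 / 1000
= 707.1 kN

707.1


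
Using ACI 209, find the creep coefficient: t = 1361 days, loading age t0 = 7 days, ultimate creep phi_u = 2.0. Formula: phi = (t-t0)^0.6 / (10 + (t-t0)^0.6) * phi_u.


dt = 1361 - 7 = 1354
phi = 1354^0.6 / (10 + 1354^0.6) * 2.0
= 1.767

1.767


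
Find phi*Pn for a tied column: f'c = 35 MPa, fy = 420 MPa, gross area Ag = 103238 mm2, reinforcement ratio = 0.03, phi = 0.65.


Ast = rho * Ag = 0.03 * 103238 = 3097.14 mm2
phi*Pn = 0.65 * 0.80 * (0.85 * 35 * (103238 - 3097.14) + 420 * 3097.14) / 1000
= 2225.59 kN

2225.59


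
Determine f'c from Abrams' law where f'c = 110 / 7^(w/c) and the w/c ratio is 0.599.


f'c = 110 / 7^0.599
= 110 / 3.208
= 34.29 MPa

34.29


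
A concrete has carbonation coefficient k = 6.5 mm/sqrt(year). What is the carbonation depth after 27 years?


depth = k * sqrt(t)
= 6.5 * sqrt(27)
= 33.77 mm

33.77


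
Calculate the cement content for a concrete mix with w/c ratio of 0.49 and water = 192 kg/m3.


Cement = water / (w/c)
= 192 / 0.49
= 391.8 kg/m3

391.8


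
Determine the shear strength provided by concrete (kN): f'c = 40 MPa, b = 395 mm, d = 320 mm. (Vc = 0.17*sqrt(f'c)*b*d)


Vc = 0.17 * sqrt(40) * 395 * 320 / 1000
= 135.9 kN

135.9


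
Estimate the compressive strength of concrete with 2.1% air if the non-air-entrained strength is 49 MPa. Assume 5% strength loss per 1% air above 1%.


Strength loss = (2.1 - 1) * 5 = 5.5%
f'c = 49 * (1 - 5.5/100)
= 46.3 MPa

46.3


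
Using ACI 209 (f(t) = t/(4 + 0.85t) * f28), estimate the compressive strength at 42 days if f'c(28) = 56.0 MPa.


f(42) = 42 / (4 + 0.85 * 42) * 56.0
= 42 / 39.7 * 56.0
= 59.24 MPa

59.24


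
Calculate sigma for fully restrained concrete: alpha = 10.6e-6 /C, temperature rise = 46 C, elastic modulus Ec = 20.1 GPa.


sigma = alpha * dT * Ec
= 10.6e-6 * 46 * 20.1 * 1000
= 9.801 MPa

9.801


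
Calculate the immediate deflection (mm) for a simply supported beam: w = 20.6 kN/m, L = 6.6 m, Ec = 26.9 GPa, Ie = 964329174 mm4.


Convert: L = 6.6 m = 6600 mm, Ec = 26.9 GPa = 26900 MPa
delta = 5 * 20.6 * 6600^4 / (384 * 26900 * 964329174)
= 19.62 mm

19.62


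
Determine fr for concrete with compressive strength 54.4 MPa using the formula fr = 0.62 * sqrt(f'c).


fr = 0.62 * sqrt(54.4)
= 4.573 MPa

4.573


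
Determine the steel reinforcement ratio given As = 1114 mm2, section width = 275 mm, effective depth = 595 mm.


rho = As / (b * d)
= 1114 / (275 * 595)
= 0.0068

0.0068


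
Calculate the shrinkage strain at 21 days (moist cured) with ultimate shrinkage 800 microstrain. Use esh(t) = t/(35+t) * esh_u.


esh(21) = 21 / (35 + 21) * 800
= 21 / 56 * 800
= 300.0 microstrain

300.0


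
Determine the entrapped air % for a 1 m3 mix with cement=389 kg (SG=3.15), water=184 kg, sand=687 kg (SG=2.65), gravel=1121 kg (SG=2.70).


Vol cement = 389 / (3.15 * 1000) = 0.123492 m3
Vol water = 184 / 1000 = 0.184 m3
Vol sand = 687 / (2.65 * 1000) = 0.259245 m3
Vol gravel = 1121 / (2.70 * 1000) = 0.415185 m3
Total solid + water volume = 0.981923 m3
Air = (1 - 0.981923) * 100 = 1.81%

1.81


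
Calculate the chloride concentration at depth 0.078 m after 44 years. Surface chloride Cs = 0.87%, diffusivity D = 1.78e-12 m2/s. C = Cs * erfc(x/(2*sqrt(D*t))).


t_seconds = 44 * 365.25 * 24 * 3600 = 1388534400.0 s
arg = 0.078 / (2 * sqrt(1.78e-12 * 1388534400.0))
= 0.7845
erfc(0.7845) = 0.2673
C = 0.87 * 0.2673 = 0.2325%

0.2325


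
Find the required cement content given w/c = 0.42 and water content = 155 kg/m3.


Cement = water / (w/c)
= 155 / 0.42
= 369.0 kg/m3

369.0


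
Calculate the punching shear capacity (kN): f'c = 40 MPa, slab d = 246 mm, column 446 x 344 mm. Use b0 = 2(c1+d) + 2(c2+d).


b0 = 2*(446 + 246) + 2*(344 + 246) = 2564 mm
Vc = 0.33 * sqrt(40) * 2564 * 246 / 1000
= 1316.43 kN

1316.43


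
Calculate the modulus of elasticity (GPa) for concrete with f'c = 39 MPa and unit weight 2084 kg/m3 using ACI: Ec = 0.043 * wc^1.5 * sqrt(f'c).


Ec = 0.043 * 2084^1.5 * sqrt(39) / 1000
= 25.55 GPa

25.55


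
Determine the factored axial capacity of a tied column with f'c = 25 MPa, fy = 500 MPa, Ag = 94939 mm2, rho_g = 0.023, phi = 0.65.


Ast = rho * Ag = 0.023 * 94939 = 2183.597 mm2
phi*Pn = 0.65 * 0.80 * (0.85 * 25 * (94939 - 2183.597) + 500 * 2183.597) / 1000
= 1592.68 kN

1592.68


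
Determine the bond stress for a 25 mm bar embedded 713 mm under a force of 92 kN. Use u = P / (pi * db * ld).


u = P / (pi * db * ld)
= 92 * 1000 / (pi * 25 * 713)
= 1.643 MPa

1.643


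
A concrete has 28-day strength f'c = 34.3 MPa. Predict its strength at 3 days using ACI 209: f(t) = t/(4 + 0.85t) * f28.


f(3) = 3 / (4 + 0.85 * 3) * 34.3
= 3 / 6.55 * 34.3
= 15.71 MPa

15.71


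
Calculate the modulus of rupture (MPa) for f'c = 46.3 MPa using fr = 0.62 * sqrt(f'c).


fr = 0.62 * sqrt(46.3)
= 4.219 MPa

4.219


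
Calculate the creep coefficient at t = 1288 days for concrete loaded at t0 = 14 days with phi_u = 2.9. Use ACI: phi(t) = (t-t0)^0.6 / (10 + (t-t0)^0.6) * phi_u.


dt = 1288 - 14 = 1274
phi = 1274^0.6 / (10 + 1274^0.6) * 2.9
= 2.55

2.55


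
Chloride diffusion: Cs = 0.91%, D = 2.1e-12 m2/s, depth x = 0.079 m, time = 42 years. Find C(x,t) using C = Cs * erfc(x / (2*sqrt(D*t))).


t_seconds = 42 * 365.25 * 24 * 3600 = 1325419200.0 s
arg = 0.079 / (2 * sqrt(2.1e-12 * 1325419200.0))
= 0.7487
erfc(0.7487) = 0.2897
C = 0.91 * 0.2897 = 0.2636%

0.2636


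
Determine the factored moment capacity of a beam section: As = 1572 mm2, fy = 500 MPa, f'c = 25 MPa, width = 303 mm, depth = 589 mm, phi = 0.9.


a = As * fy / (0.85 * f'c * b)
= 1572 * 500 / (0.85 * 25 * 303)
= 122.0734 mm
Mn = As * fy * (d - a/2) / 10^6
= 414.9792 kN-m
phi*Mn = 0.9 * 414.9792 = 373.48 kN-m

373.48


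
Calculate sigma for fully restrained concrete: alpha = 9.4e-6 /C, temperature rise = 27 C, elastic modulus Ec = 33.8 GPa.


sigma = alpha * dT * Ec
= 9.4e-6 * 27 * 33.8 * 1000
= 8.578 MPa

8.578


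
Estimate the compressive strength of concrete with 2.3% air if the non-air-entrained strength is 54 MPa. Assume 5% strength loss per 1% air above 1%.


Strength loss = (2.3 - 1) * 5 = 6.5%
f'c = 54 * (1 - 6.5/100)
= 50.49 MPa

50.49


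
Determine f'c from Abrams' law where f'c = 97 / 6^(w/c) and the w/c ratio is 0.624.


f'c = 97 / 6^0.624
= 97 / 3.059
= 31.71 MPa

31.71


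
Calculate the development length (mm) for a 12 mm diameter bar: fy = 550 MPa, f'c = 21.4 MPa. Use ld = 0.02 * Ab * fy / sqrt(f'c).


Ab = pi * 12^2 / 4 = 113.097 mm2
ld = 0.02 * 113.097 * 550 / sqrt(21.4)
= 268.9 mm

268.9


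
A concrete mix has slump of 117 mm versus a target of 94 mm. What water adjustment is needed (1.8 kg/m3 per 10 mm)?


Difference = 94 - 117 = -23 mm
Water adjustment = -23 * 1.8 / 10 = -4.1 kg/m3

-4.1


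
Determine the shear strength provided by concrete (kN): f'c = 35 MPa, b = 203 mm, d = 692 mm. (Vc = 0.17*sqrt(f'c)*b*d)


Vc = 0.17 * sqrt(35) * 203 * 692 / 1000
= 141.28 kN

141.28


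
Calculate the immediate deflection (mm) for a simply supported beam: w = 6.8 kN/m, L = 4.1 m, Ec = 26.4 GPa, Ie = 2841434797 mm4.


Convert: L = 4.1 m = 4100 mm, Ec = 26.4 GPa = 26400 MPa
delta = 5 * 6.8 * 4100^4 / (384 * 26400 * 2841434797)
= 0.33 mm

0.33


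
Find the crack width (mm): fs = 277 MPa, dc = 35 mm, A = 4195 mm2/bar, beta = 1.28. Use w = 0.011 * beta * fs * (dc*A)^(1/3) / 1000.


w = 0.011 * beta * fs * (dc * A)^(1/3) / 1000
= 0.011 * 1.28 * 277 * (35 * 4195)^(1/3) / 1000
= 0.206 mm

0.206


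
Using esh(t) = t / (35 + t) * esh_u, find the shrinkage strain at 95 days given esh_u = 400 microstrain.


esh(95) = 95 / (35 + 95) * 400
= 95 / 130 * 400
= 292.3 microstrain

292.3


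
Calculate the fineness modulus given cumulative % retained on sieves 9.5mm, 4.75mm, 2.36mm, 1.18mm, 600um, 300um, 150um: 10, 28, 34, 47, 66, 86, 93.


FM = sum(cumulative % retained) / 100
= 364 / 100
= 3.64

3.64


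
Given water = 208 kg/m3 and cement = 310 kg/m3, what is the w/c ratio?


w/c = water / cement
w/c = 208 / 310 = 0.671

0.671


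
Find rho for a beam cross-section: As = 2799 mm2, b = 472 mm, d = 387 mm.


rho = As / (b * d)
= 2799 / (472 * 387)
= 0.0153

0.0153


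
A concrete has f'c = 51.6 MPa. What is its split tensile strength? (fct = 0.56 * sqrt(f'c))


fct = 0.56 * sqrt(51.6)
= 0.56 * 7.183
= 4.023 MPa

4.023


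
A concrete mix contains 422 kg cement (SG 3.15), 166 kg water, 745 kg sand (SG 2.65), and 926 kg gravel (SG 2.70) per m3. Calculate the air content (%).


Vol cement = 422 / (3.15 * 1000) = 0.133968 m3
Vol water = 166 / 1000 = 0.166 m3
Vol sand = 745 / (2.65 * 1000) = 0.281132 m3
Vol gravel = 926 / (2.70 * 1000) = 0.342963 m3
Total solid + water volume = 0.924063 m3
Air = (1 - 0.924063) * 100 = 7.59%

7.59


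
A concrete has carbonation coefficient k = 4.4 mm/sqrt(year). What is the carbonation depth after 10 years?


depth = k * sqrt(t)
= 4.4 * sqrt(10)
= 13.91 mm

13.91


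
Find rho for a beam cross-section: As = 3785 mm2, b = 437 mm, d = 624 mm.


rho = As / (b * d)
= 3785 / (437 * 624)
= 0.0139

0.0139


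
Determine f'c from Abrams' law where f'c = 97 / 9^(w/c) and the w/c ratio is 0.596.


f'c = 97 / 9^0.596
= 97 / 3.704
= 26.18 MPa

26.18


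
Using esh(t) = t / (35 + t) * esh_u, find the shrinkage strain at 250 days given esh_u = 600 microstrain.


esh(250) = 250 / (35 + 250) * 600
= 250 / 285 * 600
= 526.3 microstrain

526.3


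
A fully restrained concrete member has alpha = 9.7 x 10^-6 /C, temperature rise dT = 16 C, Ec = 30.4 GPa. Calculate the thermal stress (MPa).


sigma = alpha * dT * Ec
= 9.7e-6 * 16 * 30.4 * 1000
= 4.718 MPa

4.718


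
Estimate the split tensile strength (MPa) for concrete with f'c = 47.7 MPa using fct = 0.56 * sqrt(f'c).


fct = 0.56 * sqrt(47.7)
= 0.56 * 6.907
= 3.868 MPa

3.868


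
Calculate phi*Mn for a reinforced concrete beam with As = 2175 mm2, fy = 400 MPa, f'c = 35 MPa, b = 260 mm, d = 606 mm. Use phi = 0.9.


a = As * fy / (0.85 * f'c * b)
= 2175 * 400 / (0.85 * 35 * 260)
= 112.4758 mm
Mn = As * fy * (d - a/2) / 10^6
= 478.293 kN-m
phi*Mn = 0.9 * 478.293 = 430.46 kN-m

430.46


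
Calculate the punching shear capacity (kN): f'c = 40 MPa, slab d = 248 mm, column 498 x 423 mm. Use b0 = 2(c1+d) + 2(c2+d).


b0 = 2*(498 + 248) + 2*(423 + 248) = 2834 mm
Vc = 0.33 * sqrt(40) * 2834 * 248 / 1000
= 1466.88 kN

1466.88


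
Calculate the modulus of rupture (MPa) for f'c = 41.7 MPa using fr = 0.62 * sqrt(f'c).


fr = 0.62 * sqrt(41.7)
= 4.004 MPa

4.004


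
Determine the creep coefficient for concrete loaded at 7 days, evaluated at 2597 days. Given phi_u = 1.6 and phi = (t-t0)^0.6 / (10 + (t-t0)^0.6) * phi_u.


dt = 2597 - 7 = 2590
phi = 2590^0.6 / (10 + 2590^0.6) * 1.6
= 1.469

1.469


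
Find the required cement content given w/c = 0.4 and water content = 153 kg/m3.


Cement = water / (w/c)
= 153 / 0.4
= 382.5 kg/m3

382.5


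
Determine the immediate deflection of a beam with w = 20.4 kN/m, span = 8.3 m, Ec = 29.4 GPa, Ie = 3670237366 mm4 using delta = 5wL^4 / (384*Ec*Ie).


Convert: L = 8.3 m = 8300 mm, Ec = 29.4 GPa = 29400 MPa
delta = 5 * 20.4 * 8300^4 / (384 * 29400 * 3670237366)
= 11.68 mm

11.68


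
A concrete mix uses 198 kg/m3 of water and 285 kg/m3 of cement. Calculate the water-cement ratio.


w/c = water / cement
w/c = 198 / 285 = 0.695

0.695


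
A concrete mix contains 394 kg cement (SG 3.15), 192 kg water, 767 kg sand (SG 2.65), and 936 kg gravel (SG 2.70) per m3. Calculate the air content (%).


Vol cement = 394 / (3.15 * 1000) = 0.125079 m3
Vol water = 192 / 1000 = 0.192 m3
Vol sand = 767 / (2.65 * 1000) = 0.289434 m3
Vol gravel = 936 / (2.70 * 1000) = 0.346667 m3
Total solid + water volume = 0.95318 m3
Air = (1 - 0.95318) * 100 = 4.68%

4.68


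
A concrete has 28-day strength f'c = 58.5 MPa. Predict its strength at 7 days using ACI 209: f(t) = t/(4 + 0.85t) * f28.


f(7) = 7 / (4 + 0.85 * 7) * 58.5
= 7 / 9.95 * 58.5
= 41.16 MPa

41.16


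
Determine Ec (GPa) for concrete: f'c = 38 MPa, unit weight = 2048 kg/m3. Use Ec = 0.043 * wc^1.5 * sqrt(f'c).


Ec = 0.043 * 2048^1.5 * sqrt(38) / 1000
= 24.57 GPa

24.57


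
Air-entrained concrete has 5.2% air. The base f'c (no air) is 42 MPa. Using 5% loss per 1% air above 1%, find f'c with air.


Strength loss = (5.2 - 1) * 5 = 21.0%
f'c = 42 * (1 - 21.0/100)
= 33.18 MPa

33.18


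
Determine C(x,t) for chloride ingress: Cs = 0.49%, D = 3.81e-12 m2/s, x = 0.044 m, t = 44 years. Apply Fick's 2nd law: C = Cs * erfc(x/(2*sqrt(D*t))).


t_seconds = 44 * 365.25 * 24 * 3600 = 1388534400.0 s
arg = 0.044 / (2 * sqrt(3.81e-12 * 1388534400.0))
= 0.3025
erfc(0.3025) = 0.6688
C = 0.49 * 0.6688 = 0.3277%

0.3277


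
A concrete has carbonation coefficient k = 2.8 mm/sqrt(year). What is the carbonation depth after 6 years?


depth = k * sqrt(t)
= 2.8 * sqrt(6)
= 6.86 mm

6.86


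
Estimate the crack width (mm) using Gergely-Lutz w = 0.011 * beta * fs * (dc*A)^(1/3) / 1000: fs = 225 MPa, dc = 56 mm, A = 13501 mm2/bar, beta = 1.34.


w = 0.011 * beta * fs * (dc * A)^(1/3) / 1000
= 0.011 * 1.34 * 225 * (56 * 13501)^(1/3) / 1000
= 0.302 mm

0.302


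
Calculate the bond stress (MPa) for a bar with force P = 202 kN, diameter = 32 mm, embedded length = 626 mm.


u = P / (pi * db * ld)
= 202 * 1000 / (pi * 32 * 626)
= 3.21 MPa

3.21


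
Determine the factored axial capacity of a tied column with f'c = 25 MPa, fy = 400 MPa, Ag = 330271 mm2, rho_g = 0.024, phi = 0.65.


Ast = rho * Ag = 0.024 * 330271 = 7926.504 mm2
phi*Pn = 0.65 * 0.80 * (0.85 * 25 * (330271 - 7926.504) + 400 * 7926.504) / 1000
= 5210.62 kN

5210.62


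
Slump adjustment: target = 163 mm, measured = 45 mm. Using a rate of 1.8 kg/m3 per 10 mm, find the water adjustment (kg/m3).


Difference = 163 - 45 = 118 mm
Water adjustment = 118 * 1.8 / 10 = 21.2 kg/m3

21.2


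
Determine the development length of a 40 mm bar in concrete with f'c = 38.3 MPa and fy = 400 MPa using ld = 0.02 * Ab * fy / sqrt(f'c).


Ab = pi * 40^2 / 4 = 1256.637 mm2
ld = 0.02 * 1256.637 * 400 / sqrt(38.3)
= 1624.4 mm

1624.4


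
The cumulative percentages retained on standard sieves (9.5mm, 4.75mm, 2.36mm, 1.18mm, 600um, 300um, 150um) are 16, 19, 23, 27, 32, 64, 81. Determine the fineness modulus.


FM = sum(cumulative % retained) / 100
= 262 / 100
= 2.62

2.62


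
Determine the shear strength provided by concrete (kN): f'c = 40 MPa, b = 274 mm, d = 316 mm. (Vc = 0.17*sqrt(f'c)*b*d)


Vc = 0.17 * sqrt(40) * 274 * 316 / 1000
= 93.09 kN

93.09


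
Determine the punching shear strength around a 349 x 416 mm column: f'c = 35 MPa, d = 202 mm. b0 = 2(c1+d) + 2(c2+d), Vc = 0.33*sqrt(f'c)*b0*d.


b0 = 2*(349 + 202) + 2*(416 + 202) = 2338 mm
Vc = 0.33 * sqrt(35) * 2338 * 202 / 1000
= 922.03 kN

922.03


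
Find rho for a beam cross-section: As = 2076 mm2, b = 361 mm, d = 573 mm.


rho = As / (b * d)
= 2076 / (361 * 573)
= 0.01

0.01


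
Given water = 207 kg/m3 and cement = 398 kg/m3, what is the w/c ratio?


w/c = water / cement
w/c = 207 / 398 = 0.52

0.52


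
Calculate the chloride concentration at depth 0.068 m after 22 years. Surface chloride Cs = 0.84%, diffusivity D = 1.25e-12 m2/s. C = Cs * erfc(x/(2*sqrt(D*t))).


t_seconds = 22 * 365.25 * 24 * 3600 = 694267200.0 s
arg = 0.068 / (2 * sqrt(1.25e-12 * 694267200.0))
= 1.1541
erfc(1.1541) = 0.1026
C = 0.84 * 0.1026 = 0.0862%

0.0862


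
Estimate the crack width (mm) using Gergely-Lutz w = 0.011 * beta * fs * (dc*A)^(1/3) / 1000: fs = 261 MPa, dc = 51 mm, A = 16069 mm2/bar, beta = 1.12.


w = 0.011 * beta * fs * (dc * A)^(1/3) / 1000
= 0.011 * 1.12 * 261 * (51 * 16069)^(1/3) / 1000
= 0.301 mm

0.301


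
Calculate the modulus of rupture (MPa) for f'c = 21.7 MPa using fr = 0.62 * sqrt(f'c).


fr = 0.62 * sqrt(21.7)
= 2.888 MPa

2.888


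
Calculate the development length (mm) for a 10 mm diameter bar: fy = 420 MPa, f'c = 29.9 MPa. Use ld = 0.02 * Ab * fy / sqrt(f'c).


Ab = pi * 10^2 / 4 = 78.54 mm2
ld = 0.02 * 78.54 * 420 / sqrt(29.9)
= 120.7 mm

120.7


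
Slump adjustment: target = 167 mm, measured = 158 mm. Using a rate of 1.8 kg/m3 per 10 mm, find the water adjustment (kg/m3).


Difference = 167 - 158 = 9 mm
Water adjustment = 9 * 1.8 / 10 = 1.6 kg/m3

1.6


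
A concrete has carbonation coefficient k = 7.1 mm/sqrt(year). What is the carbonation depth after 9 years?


depth = k * sqrt(t)
= 7.1 * sqrt(9)
= 21.3 mm

21.3


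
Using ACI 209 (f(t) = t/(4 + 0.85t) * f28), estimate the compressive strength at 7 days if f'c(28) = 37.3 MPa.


f(7) = 7 / (4 + 0.85 * 7) * 37.3
= 7 / 9.95 * 37.3
= 26.24 MPa

26.24


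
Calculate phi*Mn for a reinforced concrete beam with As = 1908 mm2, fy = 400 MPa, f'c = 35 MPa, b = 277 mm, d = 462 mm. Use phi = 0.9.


a = As * fy / (0.85 * f'c * b)
= 1908 * 400 / (0.85 * 35 * 277)
= 92.6129 mm
Mn = As * fy * (d - a/2) / 10^6
= 317.2573 kN-m
phi*Mn = 0.9 * 317.2573 = 285.53 kN-m

285.53


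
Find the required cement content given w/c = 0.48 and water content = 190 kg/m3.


Cement = water / (w/c)
= 190 / 0.48
= 395.8 kg/m3

395.8


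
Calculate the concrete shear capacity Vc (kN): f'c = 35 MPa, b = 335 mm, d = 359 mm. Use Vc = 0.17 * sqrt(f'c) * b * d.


Vc = 0.17 * sqrt(35) * 335 * 359 / 1000
= 120.95 kN

120.95


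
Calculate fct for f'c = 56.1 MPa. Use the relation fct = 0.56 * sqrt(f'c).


fct = 0.56 * sqrt(56.1)
= 0.56 * 7.49
= 4.194 MPa

4.194


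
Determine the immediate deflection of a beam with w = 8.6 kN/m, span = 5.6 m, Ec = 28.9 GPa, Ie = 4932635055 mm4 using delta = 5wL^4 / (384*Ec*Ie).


Convert: L = 5.6 m = 5600 mm, Ec = 28.9 GPa = 28900 MPa
delta = 5 * 8.6 * 5600^4 / (384 * 28900 * 4932635055)
= 0.77 mm

0.77


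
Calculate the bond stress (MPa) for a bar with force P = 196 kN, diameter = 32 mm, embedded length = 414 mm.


u = P / (pi * db * ld)
= 196 * 1000 / (pi * 32 * 414)
= 4.709 MPa

4.709


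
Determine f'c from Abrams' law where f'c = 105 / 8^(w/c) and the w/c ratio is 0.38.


f'c = 105 / 8^0.38
= 105 / 2.204
= 47.64 MPa

47.64


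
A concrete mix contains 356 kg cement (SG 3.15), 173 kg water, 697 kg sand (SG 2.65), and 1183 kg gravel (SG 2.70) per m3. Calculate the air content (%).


Vol cement = 356 / (3.15 * 1000) = 0.113016 m3
Vol water = 173 / 1000 = 0.173 m3
Vol sand = 697 / (2.65 * 1000) = 0.263019 m3
Vol gravel = 1183 / (2.70 * 1000) = 0.438148 m3
Total solid + water volume = 0.987183 m3
Air = (1 - 0.987183) * 100 = 1.28%

1.28


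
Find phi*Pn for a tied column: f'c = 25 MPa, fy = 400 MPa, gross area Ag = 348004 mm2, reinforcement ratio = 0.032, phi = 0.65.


Ast = rho * Ag = 0.032 * 348004 = 11136.128 mm2
phi*Pn = 0.65 * 0.80 * (0.85 * 25 * (348004 - 11136.128) + 400 * 11136.128) / 1000
= 6038.7 kN

6038.7


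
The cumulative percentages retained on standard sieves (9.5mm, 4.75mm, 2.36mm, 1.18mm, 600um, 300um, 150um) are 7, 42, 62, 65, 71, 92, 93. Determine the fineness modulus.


FM = sum(cumulative % retained) / 100
= 432 / 100
= 4.32

4.32


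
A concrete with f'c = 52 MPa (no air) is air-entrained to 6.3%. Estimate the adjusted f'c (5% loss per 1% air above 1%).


Strength loss = (6.3 - 1) * 5 = 26.5%
f'c = 52 * (1 - 26.5/100)
= 38.22 MPa

38.22


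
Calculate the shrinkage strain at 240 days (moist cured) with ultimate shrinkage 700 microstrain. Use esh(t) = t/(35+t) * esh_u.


esh(240) = 240 / (35 + 240) * 700
= 240 / 275 * 700
= 610.9 microstrain

610.9


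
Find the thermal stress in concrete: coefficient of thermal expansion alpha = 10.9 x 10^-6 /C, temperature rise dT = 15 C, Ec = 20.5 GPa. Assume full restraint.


sigma = alpha * dT * Ec
= 10.9e-6 * 15 * 20.5 * 1000
= 3.352 MPa

3.352


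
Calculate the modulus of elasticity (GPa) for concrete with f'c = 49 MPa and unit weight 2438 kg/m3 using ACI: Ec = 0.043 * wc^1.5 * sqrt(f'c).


Ec = 0.043 * 2438^1.5 * sqrt(49) / 1000
= 36.23 GPa

36.23


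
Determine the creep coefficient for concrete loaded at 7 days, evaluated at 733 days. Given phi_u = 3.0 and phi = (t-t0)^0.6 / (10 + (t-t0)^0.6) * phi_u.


dt = 733 - 7 = 726
phi = 726^0.6 / (10 + 726^0.6) * 3.0
= 2.517

2.517
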